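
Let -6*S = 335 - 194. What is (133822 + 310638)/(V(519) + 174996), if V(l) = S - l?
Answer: 888920/348907 ≈ 2.5477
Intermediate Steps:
S = -47/2 (S = -(335 - 194)/6 = -⅙*141 = -47/2 ≈ -23.500)
V(l) = -47/2 - l
(133822 + 310638)/(V(519) + 174996) = (133822 + 310638)/((-47/2 - 1*519) + 174996) = 444460/((-47/2 - 519) + 174996) = 444460/(-1085/2 + 174996) = 444460/(348907/2) = 444460*(2/348907) = 888920/348907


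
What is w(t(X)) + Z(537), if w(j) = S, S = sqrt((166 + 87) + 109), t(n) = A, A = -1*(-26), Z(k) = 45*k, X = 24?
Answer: 24165 + sqrt(362) ≈ 24184.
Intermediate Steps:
A = 26
t(n) = 26
S = sqrt(362) (S = sqrt(253 + 109) = sqrt(362) ≈ 19.026)
w(j) = sqrt(362)
w(t(X)) + Z(537) = sqrt(362) + 45*537 = sqrt(362) + 24165 = 24165 + sqrt(362)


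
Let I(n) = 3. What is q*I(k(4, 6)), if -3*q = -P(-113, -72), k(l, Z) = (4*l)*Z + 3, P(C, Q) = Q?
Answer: -72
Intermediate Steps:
k(l, Z) = 3 + 4*Z*l (k(l, Z) = 4*Z*l + 3 = 3 + 4*Z*l)
q = -24 (q = -(-1)*(-72)/3 = -⅓*72 = -24)
q*I(k(4, 6)) = -24*3 = -72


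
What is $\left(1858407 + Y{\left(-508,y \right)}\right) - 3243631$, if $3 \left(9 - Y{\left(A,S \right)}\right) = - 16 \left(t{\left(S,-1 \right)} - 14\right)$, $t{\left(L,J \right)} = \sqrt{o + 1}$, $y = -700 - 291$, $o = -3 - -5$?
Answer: $- \frac{4155869}{3} + \frac{16 \sqrt{3}}{3} \approx -1.3853 \cdot 10^{6}$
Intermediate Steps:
$o = 2$ ($o = -3 + 5 = 2$)
$y = -991$
$t{\left(L,J \right)} = \sqrt{3}$ ($t{\left(L,J \right)} = \sqrt{2 + 1} = \sqrt{3}$)
$Y{\left(A,S \right)} = - \frac{197}{3} + \frac{16 \sqrt{3}}{3}$ ($Y{\left(A,S \right)} = 9 - \frac{\left(-16\right) \left(\sqrt{3} - 14\right)}{3} = 9 - \frac{\left(-16\right) \left(-14 + \sqrt{3}\right)}{3} = 9 - \frac{224 - 16 \sqrt{3}}{3} = 9 - \left(\frac{224}{3} - \frac{16 \sqrt{3}}{3}\right) = - \frac{197}{3} + \frac{16 \sqrt{3}}{3}$)
$\left(1858407 + Y{\left(-508,y \right)}\right) - 3243631 = \left(1858407 - \left(\frac{197}{3} - \frac{16 \sqrt{3}}{3}\right)\right) - 3243631 = \left(\frac{5575024}{3} + \frac{16 \sqrt{3}}{3}\right) - 3243631 = - \frac{4155869}{3} + \frac{16 \sqrt{3}}{3}$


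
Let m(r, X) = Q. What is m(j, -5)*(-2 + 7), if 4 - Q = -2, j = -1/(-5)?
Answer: 30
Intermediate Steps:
j = ⅕ (j = -1*(-⅕) = ⅕ ≈ 0.20000)
Q = 6 (Q = 4 - 1*(-2) = 4 + 2 = 6)
m(r, X) = 6
m(j, -5)*(-2 + 7) = 6*(-2 + 7) = 6*5 = 30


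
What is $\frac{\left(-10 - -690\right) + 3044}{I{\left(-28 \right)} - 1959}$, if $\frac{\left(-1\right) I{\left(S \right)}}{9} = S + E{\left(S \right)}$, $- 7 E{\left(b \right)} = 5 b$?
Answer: $- \frac{3724}{1887} \approx -1.9735$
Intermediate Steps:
$E{\left(b \right)} = - \frac{5 b}{7}$
$I{\left(S \right)} = - \frac{18 S}{7}$ ($I{\left(S \right)} = - 9 \left(S - \frac{5 S}{7}\right) = - 9 \frac{2 S}{7} = - \frac{18 S}{7}$)
$\frac{\left(-10 - -690\right) + 3044}{I{\left(-28 \right)} - 1959} = \frac{\left(-10 - -690\right) + 3044}{\left(- \frac{18}{7}\right) \left(-28\right) - 1959} = \frac{\left(-10 + 690\right) + 3044}{72 - 1959} = \frac{680 + 3044}{-1887} = 3724 \left(- \frac{1}{1887}\right) = - \frac{3724}{1887}$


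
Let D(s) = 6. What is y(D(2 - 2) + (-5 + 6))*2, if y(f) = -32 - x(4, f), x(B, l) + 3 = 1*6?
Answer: -70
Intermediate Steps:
x(B, l) = 3 (x(B, l) = -3 + 1*6 = -3 + 6 = 3)
y(f) = -35 (y(f) = -32 - 1*3 = -32 - 3 = -35)
y(D(2 - 2) + (-5 + 6))*2 = -35*2 = -70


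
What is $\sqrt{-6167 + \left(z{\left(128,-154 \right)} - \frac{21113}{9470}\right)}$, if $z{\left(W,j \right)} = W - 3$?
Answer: $\frac{i \sqrt{542051937910}}{9470} \approx 77.745 i$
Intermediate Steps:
$z{\left(W,j \right)} = -3 + W$ ($z{\left(W,j \right)} = W - 3 = -3 + W$)
$\sqrt{-6167 + \left(z{\left(128,-154 \right)} - \frac{21113}{9470}\right)} = \sqrt{-6167 + \left(\left(-3 + 128\right) - \frac{21113}{9470}\right)} = \sqrt{-6167 + \left(125 - \frac{21113}{9470}\right)} = \sqrt{-6167 + \frac{1162637}{9470}} = \sqrt{- \frac{57238853}{9470}} = \frac{i \sqrt{542051937910}}{9470}$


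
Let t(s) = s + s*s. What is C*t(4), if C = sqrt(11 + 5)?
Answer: 80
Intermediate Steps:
t(s) = s + s**2
C = 4 (C = sqrt(16) = 4)
C*t(4) = 4*(4*(1 + 4)) = 4*(4*5) = 4*20 = 80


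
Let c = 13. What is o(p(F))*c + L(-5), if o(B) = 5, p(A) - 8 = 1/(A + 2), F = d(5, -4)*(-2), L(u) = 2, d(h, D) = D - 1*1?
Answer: 67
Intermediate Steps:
d(h, D) = -1 + D (d(h, D) = D - 1 = -1 + D)
F = 10 (F = (-1 - 4)*(-2) = -5*(-2) = 10)
p(A) = 8 + 1/(2 + A) (p(A) = 8 + 1/(A + 2) = 8 + 1/(2 + A))
o(p(F))*c + L(-5) = 5*13 + 2 = 65 + 2 = 67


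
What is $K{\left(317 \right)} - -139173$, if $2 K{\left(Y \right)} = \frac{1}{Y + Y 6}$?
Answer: $\frac{617649775}{4438} \approx 1.3917 \cdot 10^{5}$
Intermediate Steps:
$K{\left(Y \right)} = \frac{1}{14 Y}$ ($K{\left(Y \right)} = \frac{1}{2 \left(Y + Y 6\right)} = \frac{1}{2 \left(Y + 6 Y\right)} = \frac{1}{2 \cdot 7 Y} = \frac{\frac{1}{7} \frac{1}{Y}}{2} = \frac{1}{14 Y}$)
$K{\left(317 \right)} - -139173 = \frac{1}{14 \cdot 317} - -139173 = \frac{1}{14} \cdot \frac{1}{317} + 139173 = \frac{1}{4438} + 139173 = \frac{617649775}{4438}$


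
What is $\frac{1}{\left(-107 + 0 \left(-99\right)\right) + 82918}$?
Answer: $\frac{1}{82811} \approx 1.2076 \cdot 10^{-5}$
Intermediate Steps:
$\frac{1}{\left(-107 + 0 \left(-99\right)\right) + 82918} = \frac{1}{\left(-107 + 0\right) + 82918} = \frac{1}{-107 + 82918} = \frac{1}{82811}$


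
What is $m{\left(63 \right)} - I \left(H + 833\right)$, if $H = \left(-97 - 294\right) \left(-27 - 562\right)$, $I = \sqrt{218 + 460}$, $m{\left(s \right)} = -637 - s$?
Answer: $-700 - 231132 \sqrt{678} \approx -6.019 \cdot 10^{6}$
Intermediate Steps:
$I = \sqrt{678} \approx 26.038$
$H = 230299$ ($H = \left(-391\right) \left(-589\right) = 230299$)
$m{\left(63 \right)} - I \left(H + 833\right) = \left(-637 - 63\right) - \sqrt{678} \left(230299 + 833\right) = \left(-637 - 63\right) - \sqrt{678} \cdot 231132 = -700 - 231132 \sqrt{678}$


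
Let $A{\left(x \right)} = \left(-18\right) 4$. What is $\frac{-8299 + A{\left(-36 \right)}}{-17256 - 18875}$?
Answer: $\frac{8371}{36131} \approx 0.23168$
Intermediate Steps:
$A{\left(x \right)} = -72$
$\frac{-8299 + A{\left(-36 \right)}}{-17256 - 18875} = \frac{-8299 - 72}{-17256 - 18875} = - \frac{8371}{-36131} = \left(-8371\right) \left(- \frac{1}{36131}\right) = \frac{8371}{36131}$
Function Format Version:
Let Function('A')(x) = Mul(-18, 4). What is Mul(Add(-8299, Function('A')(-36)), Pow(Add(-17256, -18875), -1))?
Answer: Rational(8371, 36131) ≈ 0.23168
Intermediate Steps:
Function('A')(x) = -72
Mul(Add(-8299, Function('A')(-36)), Pow(Add(-17256, -18875), -1)) = Mul(Add(-8299, -72), Pow(Add(-17256, -18875), -1)) = Mul(-8371, Pow(-36131, -1)) = Mul(-8371, Rational(-1, 36131)) = Rational(8371, 36131)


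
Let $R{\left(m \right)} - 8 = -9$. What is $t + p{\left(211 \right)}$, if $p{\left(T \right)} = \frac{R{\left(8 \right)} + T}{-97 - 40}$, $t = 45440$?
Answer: $\frac{6225070}{137} \approx 45438.0$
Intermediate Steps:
$R{\left(m \right)} = -1$ ($R{\left(m \right)} = 8 - 9 = -1$)
$p{\left(T \right)} = \frac{1}{137} - \frac{T}{137}$ ($p{\left(T \right)} = \frac{-1 + T}{-97 - 40} = \frac{-1 + T}{-137} = \left(-1 + T\right) \left(- \frac{1}{137}\right) = \frac{1}{137} - \frac{T}{137}$)
$t + p{\left(211 \right)} = 45440 + \left(\frac{1}{137} - \frac{211}{137}\right) = 45440 - \frac{210}{137} = \frac{6225070}{137}$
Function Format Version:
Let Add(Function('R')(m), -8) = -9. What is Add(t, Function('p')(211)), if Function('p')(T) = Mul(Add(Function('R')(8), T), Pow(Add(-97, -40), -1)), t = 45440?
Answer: Rational(6225070, 137) ≈ 45438.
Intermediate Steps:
Function('R')(m) = -1 (Function('R')(m) = Add(8, -9) = -1)
Function('p')(T) = Add(Rational(1, 137), Mul(Rational(-1, 137), T)) (Function('p')(T) = Mul(Add(-1, T), Pow(Add(-97, -40), -1)) = Mul(Add(-1, T), Pow(-137, -1)) = Mul(Add(-1, T), Rational(-1, 137)) = Add(Rational(1, 137), Mul(Rational(-1, 137), T)))
Add(t, Function('p')(211)) = Add(45440, Add(Rational(1, 137), Mul(Rational(-1, 137), 211))) = Add(45440, Add(Rational(1, 137), Rational(-211, 137))) = Add(45440, Rational(-210, 137)) = Rational(6225070, 137)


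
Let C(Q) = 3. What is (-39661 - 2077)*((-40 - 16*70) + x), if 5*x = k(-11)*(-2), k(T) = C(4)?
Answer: 242330828/5 ≈ 4.8466e+7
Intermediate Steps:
k(T) = 3
x = -6/5 (x = (3*(-2))/5 = (⅕)*(-6) = -6/5 ≈ -1.2000)
(-39661 - 2077)*((-40 - 16*70) + x) = (-39661 - 2077)*((-40 - 16*70) - 6/5) = -41738*((-40 - 1120) - 6/5) = -41738*(-1160 - 6/5) = -41738*(-5806/5) = 242330828/5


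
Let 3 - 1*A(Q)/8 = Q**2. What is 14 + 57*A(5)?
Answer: -10018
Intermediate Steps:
A(Q) = 24 - 8*Q**2
14 + 57*A(5) = 14 + 57*(24 - 8*5**2) = 14 + 57*(24 - 8*25) = 14 + 57*(24 - 200) = 14 + 57*(-176) = 14 - 10032 = -10018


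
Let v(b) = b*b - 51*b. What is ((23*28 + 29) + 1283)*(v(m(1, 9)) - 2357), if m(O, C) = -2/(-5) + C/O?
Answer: -134379156/25 ≈ -5.3752e+6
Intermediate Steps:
m(O, C) = ⅖ + C/O (m(O, C) = -2*(-⅕) + C/O = ⅖ + C/O)
v(b) = b² - 51*b
((23*28 + 29) + 1283)*(v(m(1, 9)) - 2357) = ((23*28 + 29) + 1283)*((⅖ + 9/1)*(-51 + (⅖ + 9/1)) - 2357) = ((644 + 29) + 1283)*((⅖ + 9*1)*(-51 + (⅖ + 9*1)) - 2357) = (673 + 1283)*((⅖ + 9)*(-51 + (⅖ + 9)) - 2357) = 1956*(47*(-51 + 47/5)/5 - 2357) = 1956*((47/5)*(-208/5) - 2357) = 1956*(-9776/25 - 2357) = 1956*(-68701/25) = -134379156/25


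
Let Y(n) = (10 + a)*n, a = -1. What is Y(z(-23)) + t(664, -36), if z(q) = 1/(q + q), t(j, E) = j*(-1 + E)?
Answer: -1130137/46 ≈ -24568.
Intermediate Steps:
z(q) = 1/(2*q)
Y(n) = 9*n (Y(n) = (10 - 1)*n = 9*n)
Y(z(-23)) + t(664, -36) = 9*((1/2)/(-23)) + 664*(-1 - 36) = 9*((1/2)*(-1/23)) + 664*(-37) = 9*(-1/46) - 24568 = -9/46 - 24568 = -1130137/46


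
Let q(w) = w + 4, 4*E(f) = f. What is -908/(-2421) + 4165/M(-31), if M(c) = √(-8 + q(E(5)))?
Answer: 908/2421 - 8330*I*√11/11 ≈ 0.37505 - 2511.6*I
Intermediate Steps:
E(f) = f/4
q(w) = 4 + w
M(c) = I*√11/2 (M(c) = √(-8 + (4 + (¼)*5)) = √(-8 + (4 + 5/4)) = √(-8 + 21/4) = √(-11/4) = I*√11/2)
-908/(-2421) + 4165/M(-31) = -908/(-2421) + 4165/((I*√11/2)) = -908*(-1/2421) + 4165*(-2*I*√11/11) = 908/2421 - 8330*I*√11/11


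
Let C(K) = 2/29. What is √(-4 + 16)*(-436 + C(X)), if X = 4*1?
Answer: -25284*√3/29 ≈ -1510.1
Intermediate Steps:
X = 4
C(K) = 2/29 (C(K) = 2*(1/29) = 2/29)
√(-4 + 16)*(-436 + C(X)) = √(-4 + 16)*(-436 + 2/29) = √12*(-12642/29) = (2*√3)*(-12642/29) = -25284*√3/29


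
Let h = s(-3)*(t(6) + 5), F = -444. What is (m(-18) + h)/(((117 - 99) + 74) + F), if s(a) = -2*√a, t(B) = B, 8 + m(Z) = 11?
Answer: -3/352 + I*√3/16 ≈ -0.0085227 + 0.10825*I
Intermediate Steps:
m(Z) = 3 (m(Z) = -8 + 11 = 3)
h = -22*I*√3 (h = (-2*I*√3)*(6 + 5) = -2*I*√3*11 = -22*I*√3 ≈ -38.105*I)
(m(-18) + h)/(((117 - 99) + 74) + F) = (3 - 22*I*√3)/(((117 - 99) + 74) - 444) = (3 - 22*I*√3)/((18 + 74) - 444) = (3 - 22*I*√3)/(92 - 444) = (3 - 22*I*√3)/(-352) = (3 - 22*I*√3)*(-1/352) = -3/352 + I*√3/16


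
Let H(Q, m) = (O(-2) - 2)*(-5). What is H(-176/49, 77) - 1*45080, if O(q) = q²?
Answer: -45090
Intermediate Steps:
H(Q, m) = -10 (H(Q, m) = ((-2)² - 2)*(-5) = (4 - 2)*(-5) = 2*(-5) = -10)
H(-176/49, 77) - 1*45080 = -10 - 1*45080 = -10 - 45080 = -45090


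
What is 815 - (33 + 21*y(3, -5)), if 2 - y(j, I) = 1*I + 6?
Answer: 761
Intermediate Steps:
y(j, I) = -4 - I (y(j, I) = 2 - (1*I + 6) = 2 - (I + 6) = 2 - (6 + I) = 2 + (-6 - I) = -4 - I)
815 - (33 + 21*y(3, -5)) = 815 - (33 + 21*(-4 - 1*(-5))) = 815 - (33 + 21*(-4 + 5)) = 815 - (33 + 21*1) = 815 - (33 + 21) = 815 - 1*54 = 815 - 54 = 761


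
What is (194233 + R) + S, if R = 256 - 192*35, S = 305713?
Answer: 493482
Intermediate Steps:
R = -6464 (R = 256 - 6720 = -6464)
(194233 + R) + S = (194233 - 6464) + 305713 = 187769 + 305713 = 493482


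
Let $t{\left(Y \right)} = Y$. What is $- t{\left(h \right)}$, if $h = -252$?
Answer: $252$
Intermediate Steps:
$- t{\left(h \right)} = \left(-1\right) \left(-252\right) = 252$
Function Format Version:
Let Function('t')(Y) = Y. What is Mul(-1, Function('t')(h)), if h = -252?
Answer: 252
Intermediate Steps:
Mul(-1, Function('t')(h)) = Mul(-1, -252) = 252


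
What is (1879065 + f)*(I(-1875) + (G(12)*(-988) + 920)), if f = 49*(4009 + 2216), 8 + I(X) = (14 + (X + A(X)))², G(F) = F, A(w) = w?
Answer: 30460961575680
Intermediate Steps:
I(X) = -8 + (14 + 2*X)² (I(X) = -8 + (14 + (X + X))² = -8 + (14 + 2*X)²)
f = 305025 (f = 49*6225 = 305025)
(1879065 + f)*(I(-1875) + (G(12)*(-988) + 920)) = (1879065 + 305025)*((-8 + 4*(7 - 1875)²) + (12*(-988) + 920)) = 2184090*((-8 + 4*(-1868)²) + (-11856 + 920)) = 2184090*((-8 + 4*3489424) - 10936) = 2184090*((-8 + 13957696) - 10936) = 2184090*(13957688 - 10936) = 2184090*13946752 = 30460961575680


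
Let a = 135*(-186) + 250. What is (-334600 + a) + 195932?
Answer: -163528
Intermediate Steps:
a = -24860 (a = -25110 + 250 = -24860)
(-334600 + a) + 195932 = (-334600 - 24860) + 195932 = -359460 + 195932 = -163528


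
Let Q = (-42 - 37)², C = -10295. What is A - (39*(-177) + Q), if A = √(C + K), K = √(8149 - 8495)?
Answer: 662 + √(-10295 + I*√346) ≈ 662.09 + 101.46*I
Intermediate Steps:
K = I*√346 (K = √(-346) = I*√346 ≈ 18.601*I)
A = √(-10295 + I*√346) ≈ 0.0917 + 101.46*I
Q = 6241 (Q = (-79)² = 6241)
A - (39*(-177) + Q) = √(-10295 + I*√346) - (39*(-177) + 6241) = √(-10295 + I*√346) - (-6903 + 6241) = √(-10295 + I*√346) - 1*(-662) = √(-10295 + I*√346) + 662 = 662 + √(-10295 + I*√346)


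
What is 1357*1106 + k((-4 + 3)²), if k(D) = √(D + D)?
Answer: 1500842 + √2 ≈ 1.5008e+6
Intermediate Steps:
k(D) = √2*√D (k(D) = √(2*D) = √2*√D)
1357*1106 + k((-4 + 3)²) = 1357*1106 + √2*√((-4 + 3)²) = 1500842 + √2*√((-1)²) = 1500842 + √2*√1 = 1500842 + √2*1 = 1500842 + √2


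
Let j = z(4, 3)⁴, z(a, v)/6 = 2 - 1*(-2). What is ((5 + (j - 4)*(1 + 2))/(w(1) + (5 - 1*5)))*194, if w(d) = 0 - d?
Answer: -193092274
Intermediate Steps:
z(a, v) = 24 (z(a, v) = 6*(2 - 1*(-2)) = 6*(2 + 2) = 6*4 = 24)
j = 331776 (j = 24⁴ = 331776)
w(d) = -d
((5 + (j - 4)*(1 + 2))/(w(1) + (5 - 1*5)))*194 = ((5 + (331776 - 4)*(1 + 2))/(-1*1 + (5 - 1*5)))*194 = ((5 + 331772*3)/(-1 + (5 - 5)))*194 = ((5 + 995316)/(-1 + 0))*194 = (995321/(-1))*194 = (995321*(-1))*194 = -995321*194 = -193092274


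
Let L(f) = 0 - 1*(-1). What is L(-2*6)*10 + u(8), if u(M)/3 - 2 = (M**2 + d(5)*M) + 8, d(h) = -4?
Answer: 136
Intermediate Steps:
L(f) = 1 (L(f) = 0 + 1 = 1)
u(M) = 30 - 12*M + 3*M**2 (u(M) = 6 + 3*((M**2 - 4*M) + 8) = 6 + 3*(8 + M**2 - 4*M) = 6 + (24 - 12*M + 3*M**2) = 30 - 12*M + 3*M**2)
L(-2*6)*10 + u(8) = 1*10 + (30 - 12*8 + 3*8**2) = 10 + (30 - 96 + 3*64) = 10 + (30 - 96 + 192) = 10 + 126 = 136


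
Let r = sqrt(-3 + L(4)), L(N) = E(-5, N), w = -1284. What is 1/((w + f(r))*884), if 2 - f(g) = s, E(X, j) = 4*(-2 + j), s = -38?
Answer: -1/1099696 ≈ -9.0934e-7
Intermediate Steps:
E(X, j) = -8 + 4*j
L(N) = -8 + 4*N
r = sqrt(5) (r = sqrt(-3 + (-8 + 4*4)) = sqrt(-3 + (-8 + 16)) = sqrt(-3 + 8) = sqrt(5) ≈ 2.2361)
f(g) = 40 (f(g) = 2 - 1*(-38) = 2 + 38 = 40)
1/((w + f(r))*884) = 1/((-1284 + 40)*884) = 1/(-1244*884) = 1/(-1099696) = -1/1099696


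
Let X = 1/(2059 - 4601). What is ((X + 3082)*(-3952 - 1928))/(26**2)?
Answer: -5758315605/214799 ≈ -26808.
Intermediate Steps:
X = -1/2542 (X = 1/(-2542) = -1/2542 ≈ -0.00039339)
((X + 3082)*(-3952 - 1928))/(26**2) = ((-1/2542 + 3082)*(-3952 - 1928))/(26**2) = ((7834443/2542)*(-5880))/676 = -23033262420/1271*1/676 = -5758315605/214799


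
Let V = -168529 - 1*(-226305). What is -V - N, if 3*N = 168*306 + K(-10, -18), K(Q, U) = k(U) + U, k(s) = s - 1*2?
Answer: -224698/3 ≈ -74899.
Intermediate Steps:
k(s) = -2 + s (k(s) = s - 2 = -2 + s)
V = 57776 (V = -168529 + 226305 = 57776)
K(Q, U) = -2 + 2*U (K(Q, U) = (-2 + U) + U = -2 + 2*U)
N = 51370/3 (N = (168*306 + (-2 + 2*(-18)))/3 = (51408 + (-2 - 36))/3 = (51408 - 38)/3 = (⅓)*51370 = 51370/3 ≈ 17123.)
-V - N = -1*57776 - 1*51370/3 = -57776 - 51370/3 = -224698/3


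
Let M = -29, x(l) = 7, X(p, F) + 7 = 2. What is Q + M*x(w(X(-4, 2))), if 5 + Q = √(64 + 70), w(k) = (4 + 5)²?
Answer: -208 + √134 ≈ -196.42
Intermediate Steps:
X(p, F) = -5 (X(p, F) = -7 + 2 = -5)
w(k) = 81 (w(k) = 9² = 81)
Q = -5 + √134 (Q = -5 + √(64 + 70) = -5 + √134 ≈ 6.5758)
Q + M*x(w(X(-4, 2))) = (-5 + √134) - 29*7 = (-5 + √134) - 203 = -208 + √134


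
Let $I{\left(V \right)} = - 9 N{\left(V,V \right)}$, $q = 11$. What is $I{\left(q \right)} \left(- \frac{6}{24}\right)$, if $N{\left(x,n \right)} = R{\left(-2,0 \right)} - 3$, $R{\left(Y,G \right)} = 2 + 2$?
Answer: $\frac{9}{4} \approx 2.25$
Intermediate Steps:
$R{\left(Y,G \right)} = 4$
$N{\left(x,n \right)} = 1$ ($N{\left(x,n \right)} = 4 - 3 = 1$)
$I{\left(V \right)} = -9$ ($I{\left(V \right)} = \left(-9\right) 1 = -9$)
$I{\left(q \right)} \left(- \frac{6}{24}\right) = - 9 \left(- \frac{6}{24}\right) = - 9 \left(\left(-6\right) \frac{1}{24}\right) = \left(-9\right) \left(- \frac{1}{4}\right) = \frac{9}{4}$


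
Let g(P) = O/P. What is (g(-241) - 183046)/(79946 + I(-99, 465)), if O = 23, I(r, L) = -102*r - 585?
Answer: -44114109/21559619 ≈ -2.0461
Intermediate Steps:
I(r, L) = -585 - 102*r
g(P) = 23/P
(g(-241) - 183046)/(79946 + I(-99, 465)) = (23/(-241) - 183046)/(79946 + (-585 - 102*(-99))) = (23*(-1/241) - 183046)/(79946 + (-585 + 10098)) = (-23/241 - 183046)/(79946 + 9513) = -44114109/241/89459 = -44114109/241*1/89459 = -44114109/21559619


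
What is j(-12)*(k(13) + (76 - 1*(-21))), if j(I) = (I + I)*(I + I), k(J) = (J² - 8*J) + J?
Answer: 100800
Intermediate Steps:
k(J) = J² - 7*J
j(I) = 4*I² (j(I) = (2*I)*(2*I) = 4*I²)
j(-12)*(k(13) + (76 - 1*(-21))) = (4*(-12)²)*(13*(-7 + 13) + (76 - 1*(-21))) = (4*144)*(13*6 + (76 + 21)) = 576*(78 + 97) = 576*175 = 100800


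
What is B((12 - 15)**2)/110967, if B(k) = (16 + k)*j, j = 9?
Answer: 75/36989 ≈ 0.0020276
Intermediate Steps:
B(k) = 144 + 9*k (B(k) = (16 + k)*9 = 144 + 9*k)
B((12 - 15)**2)/110967 = (144 + 9*(12 - 15)**2)/110967 = (144 + 9*(-3)**2)*(1/110967) = (144 + 9*9)*(1/110967) = (144 + 81)*(1/110967) = 225*(1/110967) = 75/36989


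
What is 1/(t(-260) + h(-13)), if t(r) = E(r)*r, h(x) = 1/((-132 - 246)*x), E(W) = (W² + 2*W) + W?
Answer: -4914/85371904799 ≈ -5.7560e-8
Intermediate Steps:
E(W) = W² + 3*W
h(x) = -1/(378*x) (h(x) = 1/((-378)*x) = -1/(378*x))
t(r) = r²*(3 + r) (t(r) = (r*(3 + r))*r = r²*(3 + r))
1/(t(-260) + h(-13)) = 1/((-260)²*(3 - 260) - 1/378/(-13)) = 1/(67600*(-257) - 1/378*(-1/13)) = 1/(-17373200 + 1/4914) = 1/(-85371904799/4914) = -4914/85371904799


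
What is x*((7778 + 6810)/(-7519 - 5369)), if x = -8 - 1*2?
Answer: 18235/1611 ≈ 11.319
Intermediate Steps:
x = -10 (x = -8 - 2 = -10)
x*((7778 + 6810)/(-7519 - 5369)) = -10*(7778 + 6810)/(-7519 - 5369) = -145880/(-12888) = -145880*(-1)/12888 = -10*(-3647/3222) = 18235/1611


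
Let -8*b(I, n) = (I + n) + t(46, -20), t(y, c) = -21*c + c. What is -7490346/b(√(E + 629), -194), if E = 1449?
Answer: 6172045104/20179 - 29961384*√2078/20179 ≈ 2.3818e+5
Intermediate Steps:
t(y, c) = -20*c
b(I, n) = -50 - I/8 - n/8 (b(I, n) = -((I + n) - 20*(-20))/8 = -((I + n) + 400)/8 = -(400 + I + n)/8 = -50 - I/8 - n/8)
-7490346/b(√(E + 629), -194) = -7490346/(-50 - √(1449 + 629)/8 - ⅛*(-194)) = -7490346/(-50 - √2078/8 + 97/4) = -7490346/(-103/4 - √2078/8)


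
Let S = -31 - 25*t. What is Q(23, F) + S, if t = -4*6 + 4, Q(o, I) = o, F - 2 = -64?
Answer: 492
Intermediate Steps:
F = -62 (F = 2 - 64 = -62)
t = -20 (t = -24 + 4 = -20)
S = 469 (S = -31 - 25*(-20) = -31 + 500 = 469)
Q(23, F) + S = 23 + 469 = 492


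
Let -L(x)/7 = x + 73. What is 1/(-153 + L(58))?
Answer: -1/1070 ≈ -0.00093458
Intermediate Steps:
L(x) = -511 - 7*x (L(x) = -7*(x + 73) = -7*(73 + x) = -511 - 7*x)
1/(-153 + L(58)) = 1/(-153 + (-511 - 7*58)) = 1/(-153 + (-511 - 406)) = 1/(-153 - 917) = 1/(-1070) = -1/1070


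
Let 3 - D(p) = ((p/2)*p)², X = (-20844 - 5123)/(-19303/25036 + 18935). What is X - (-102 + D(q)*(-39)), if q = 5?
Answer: -11142004291391/1896149428 ≈ -5876.1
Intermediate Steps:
X = -650109812/474037357 (X = -25967/(-19303*1/25036 + 18935) = -25967/(-19303/25036 + 18935) = -25967/474037357/25036 = -25967*25036/474037357 = -650109812/474037357 ≈ -1.3714)
D(p) = 3 - p⁴/4 (D(p) = 3 - ((p/2)*p)² = 3 - (p²/2)² = 3 - p⁴/4)
X - (-102 + D(q)*(-39)) = -650109812/474037357 - (-102 + (3 - ¼*5⁴)*(-39)) = -650109812/474037357 - (-102 + (3 - ¼*625)*(-39)) = -650109812/474037357 - (-102 + (3 - 625/4)*(-39)) = -650109812/474037357 - (-102 - 613/4*(-39)) = -650109812/474037357 - (-102 + 23907/4) = -650109812/474037357 - 1*23499/4 = -650109812/474037357 - 23499/4 = -11142004291391/1896149428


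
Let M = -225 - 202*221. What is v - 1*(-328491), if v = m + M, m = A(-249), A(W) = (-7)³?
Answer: 283281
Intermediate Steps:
A(W) = -343
m = -343
M = -44867 (M = -225 - 44642 = -44867)
v = -45210 (v = -343 - 44867 = -45210)
v - 1*(-328491) = -45210 - 1*(-328491) = -45210 + 328491 = 283281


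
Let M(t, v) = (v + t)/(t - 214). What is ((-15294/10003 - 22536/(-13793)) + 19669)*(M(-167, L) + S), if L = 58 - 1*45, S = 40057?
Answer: 41417261553595952807/52567095399 ≈ 7.8789e+8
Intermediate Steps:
L = 13 (L = 58 - 45 = 13)
M(t, v) = (t + v)/(-214 + t)
((-15294/10003 - 22536/(-13793)) + 19669)*(M(-167, L) + S) = ((-15294/10003 - 22536/(-13793)) + 19669)*((-167 + 13)/(-214 - 167) + 40057) = ((-15294*1/10003 - 22536*(-1/13793)) + 19669)*(-154/(-381) + 40057) = ((-15294/10003 + 22536/13793) + 19669)*(-1/381*(-154) + 40057) = (14477466/137971379 + 19669)*(154/381 + 40057) = (2713773531017/137971379)*(15261871/381) = 41417261553595952807/52567095399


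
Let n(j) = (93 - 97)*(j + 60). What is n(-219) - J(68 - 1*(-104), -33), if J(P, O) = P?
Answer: 464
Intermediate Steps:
n(j) = -240 - 4*j (n(j) = -4*(60 + j) = -240 - 4*j)
n(-219) - J(68 - 1*(-104), -33) = (-240 - 4*(-219)) - (68 - 1*(-104)) = (-240 + 876) - (68 + 104) = 636 - 1*172 = 636 - 172 = 464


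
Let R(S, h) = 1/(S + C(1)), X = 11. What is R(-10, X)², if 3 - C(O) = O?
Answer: 1/64 ≈ 0.015625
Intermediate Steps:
C(O) = 3 - O
R(S, h) = 1/(2 + S) (R(S, h) = 1/(S + (3 - 1*1)) = 1/(S + (3 - 1)) = 1/(S + 2) = 1/(2 + S))
R(-10, X)² = (1/(2 - 10))² = (1/(-8))² = (-⅛)² = 1/64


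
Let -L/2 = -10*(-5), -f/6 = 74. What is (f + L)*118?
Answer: -64192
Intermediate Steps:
f = -444 (f = -6*74 = -444)
L = -100 (L = -(-20)*(-5) = -2*50 = -100)
(f + L)*118 = (-444 - 100)*118 = -544*118 = -64192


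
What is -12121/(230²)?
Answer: -527/2300 ≈ -0.22913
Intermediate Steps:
-12121/(230²) = -12121/52900 = -12121*1/52900 = -527/2300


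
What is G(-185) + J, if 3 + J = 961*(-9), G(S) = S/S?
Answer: -8651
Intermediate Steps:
G(S) = 1
J = -8652 (J = -3 + 961*(-9) = -3 - 8649 = -8652)
G(-185) + J = 1 - 8652 = -8651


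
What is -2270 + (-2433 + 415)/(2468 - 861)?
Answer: -3649908/1607 ≈ -2271.3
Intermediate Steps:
-2270 + (-2433 + 415)/(2468 - 861) = -2270 - 2018/1607 = -3649908/1607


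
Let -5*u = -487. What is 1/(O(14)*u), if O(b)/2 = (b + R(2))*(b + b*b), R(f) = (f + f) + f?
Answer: 1/818160 ≈ 1.2223e-6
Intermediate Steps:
u = 487/5 (u = -1/5*(-487) = 487/5 ≈ 97.400)
R(f) = 3*f (R(f) = 2*f + f = 3*f)
O(b) = 2*(6 + b)*(b + b**2) (O(b) = 2*((b + 3*2)*(b + b*b)) = 2*((b + 6)*(b + b**2)) = 2*((6 + b)*(b + b**2)) = 2*(6 + b)*(b + b**2))
1/(O(14)*u) = 1/((2*14*(6 + 14**2 + 7*14))*(487/5)) = 1/((2*14*(6 + 196 + 98))*(487/5)) = 1/((2*14*300)*(487/5)) = 1/(8400*(487/5)) = 1/818160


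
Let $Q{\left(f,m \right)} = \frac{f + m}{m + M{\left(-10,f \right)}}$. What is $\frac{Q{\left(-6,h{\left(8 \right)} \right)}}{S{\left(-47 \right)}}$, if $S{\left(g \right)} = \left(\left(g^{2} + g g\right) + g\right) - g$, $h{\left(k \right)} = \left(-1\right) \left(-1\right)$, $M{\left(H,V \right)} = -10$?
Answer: $\frac{5}{39762} \approx 0.00012575$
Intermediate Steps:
$h{\left(k \right)} = 1$
$Q{\left(f,m \right)} = \frac{f + m}{-10 + m}$ ($Q{\left(f,m \right)} = \frac{f + m}{m - 10} = \frac{f + m}{-10 + m}$)
$S{\left(g \right)} = 2 g^{2}$ ($S{\left(g \right)} = \left(\left(g^{2} + g^{2}\right) + g\right) - g = \left(2 g^{2} + g\right) - g = \left(g + 2 g^{2}\right) - g = 2 g^{2}$)
$\frac{Q{\left(-6,h{\left(8 \right)} \right)}}{S{\left(-47 \right)}} = \frac{\frac{1}{-10 + 1} \left(-6 + 1\right)}{2 \left(-47\right)^{2}} = \frac{\frac{1}{-9} \left(-5\right)}{2 \cdot 2209} = \frac{\left(- \frac{1}{9}\right) \left(-5\right)}{4418} = \frac{5}{9} \cdot \frac{1}{4418} = \frac{5}{39762}$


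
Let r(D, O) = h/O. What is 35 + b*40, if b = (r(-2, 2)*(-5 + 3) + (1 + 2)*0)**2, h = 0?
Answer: 35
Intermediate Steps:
r(D, O) = 0 (r(D, O) = 0/O = 0)
b = 0 (b = (0*(-5 + 3) + (1 + 2)*0)**2 = (0*(-2) + 3*0)**2 = (0 + 0)**2 = 0**2 = 0)
35 + b*40 = 35 + 0*40 = 35 + 0 = 35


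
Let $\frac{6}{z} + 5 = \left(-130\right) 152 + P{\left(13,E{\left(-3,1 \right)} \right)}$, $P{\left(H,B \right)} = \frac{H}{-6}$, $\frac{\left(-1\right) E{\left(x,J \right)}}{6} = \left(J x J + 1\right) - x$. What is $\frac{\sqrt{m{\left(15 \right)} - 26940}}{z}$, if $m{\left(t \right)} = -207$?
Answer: $- \frac{118603 i \sqrt{27147}}{36} \approx - 5.4282 \cdot 10^{5} i$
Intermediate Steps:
$E{\left(x,J \right)} = -6 + 6 x - 6 x J^{2}$ ($E{\left(x,J \right)} = - 6 \left(\left(J x J + 1\right) - x\right) = - 6 \left(\left(x J^{2} + 1\right) - x\right) = - 6 \left(\left(1 + x J^{2}\right) - x\right) = - 6 \left(1 - x + x J^{2}\right) = -6 + 6 x - 6 x J^{2}$)
$P{\left(H,B \right)} = - \frac{H}{6}$ ($P{\left(H,B \right)} = H \left(- \frac{1}{6}\right) = - \frac{H}{6}$)
$z = - \frac{36}{118603}$ ($z = \frac{6}{-5 - \frac{118573}{6}} = \frac{6}{- \frac{118603}{6}} = 6 \left(- \frac{6}{118603}\right) = - \frac{36}{118603} \approx -0.00030353$)
$\frac{\sqrt{m{\left(15 \right)} - 26940}}{z} = \frac{\sqrt{-207 - 26940}}{- \frac{36}{118603}} = \sqrt{-27147} \left(- \frac{118603}{36}\right) = i \sqrt{27147} \left(- \frac{118603}{36}\right) = - \frac{118603 i \sqrt{27147}}{36}$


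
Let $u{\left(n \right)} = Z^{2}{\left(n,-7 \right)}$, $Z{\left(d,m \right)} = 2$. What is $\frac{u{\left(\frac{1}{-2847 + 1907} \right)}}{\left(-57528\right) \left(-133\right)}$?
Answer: $\frac{1}{1912806} \approx 5.2279 \cdot 10^{-7}$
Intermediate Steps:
$u{\left(n \right)} = 4$ ($u{\left(n \right)} = 2^{2} = 4$)
$\frac{u{\left(\frac{1}{-2847 + 1907} \right)}}{\left(-57528\right) \left(-133\right)} = \frac{4}{\left(-57528\right) \left(-133\right)} = \frac{4}{7651224} = 4 \cdot \frac{1}{7651224} = \frac{1}{1912806}$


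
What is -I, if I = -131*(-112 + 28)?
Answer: -11004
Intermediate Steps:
I = 11004 (I = -131*(-84) = 11004)
-I = -1*11004 = -11004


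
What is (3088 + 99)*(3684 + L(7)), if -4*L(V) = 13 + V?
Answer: 11724973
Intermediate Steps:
L(V) = -13/4 - V/4 (L(V) = -(13 + V)/4 = -13/4 - V/4)
(3088 + 99)*(3684 + L(7)) = (3088 + 99)*(3684 + (-13/4 - 1/4*7)) = 3187*(3684 + (-13/4 - 7/4)) = 3187*(3684 - 5) = 3187*3679 = 11724973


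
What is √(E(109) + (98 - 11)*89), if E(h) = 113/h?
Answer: 10*√920069/109 ≈ 88.000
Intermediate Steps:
√(E(109) + (98 - 11)*89) = √(113/109 + (98 - 11)*89) = √(113*(1/109) + 87*89) = √(113/109 + 7743) = √(844100/109) = 10*√920069/109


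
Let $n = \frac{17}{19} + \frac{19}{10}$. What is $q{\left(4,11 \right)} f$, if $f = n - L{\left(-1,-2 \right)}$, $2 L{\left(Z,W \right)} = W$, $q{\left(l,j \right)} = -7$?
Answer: $- \frac{5047}{190} \approx -26.563$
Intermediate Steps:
$n = \frac{531}{190}$ ($n = 17 \cdot \frac{1}{19} + 19 \cdot \frac{1}{10} = \frac{17}{19} + \frac{19}{10} = \frac{531}{190} \approx 2.7947$)
$L{\left(Z,W \right)} = \frac{W}{2}$
$f = \frac{721}{190}$ ($f = \frac{531}{190} - \frac{1}{2} \left(-2\right) = \frac{531}{190} - -1 = \frac{531}{190} + 1 = \frac{721}{190} \approx 3.7947$)
$q{\left(4,11 \right)} f = \left(-7\right) \frac{721}{190} = - \frac{5047}{190}$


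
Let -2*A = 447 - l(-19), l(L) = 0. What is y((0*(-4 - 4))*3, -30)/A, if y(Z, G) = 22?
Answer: -44/447 ≈ -0.098434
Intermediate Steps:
A = -447/2 (A = -(447 - 1*0)/2 = -(447 + 0)/2 = -1/2*447 = -447/2 ≈ -223.50)
y((0*(-4 - 4))*3, -30)/A = 22/(-447/2) = 22*(-2/447) = -44/447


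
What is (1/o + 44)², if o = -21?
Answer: 851929/441 ≈ 1931.8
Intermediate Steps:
(1/o + 44)² = (1/(-21) + 44)² = (-1/21 + 44)² = (923/21)² = 851929/441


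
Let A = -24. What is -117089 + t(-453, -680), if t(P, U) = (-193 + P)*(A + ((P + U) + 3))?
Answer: 628395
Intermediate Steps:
t(P, U) = (-193 + P)*(-21 + P + U) (t(P, U) = (-193 + P)*(-24 + ((P + U) + 3)) = (-193 + P)*(-24 + (3 + P + U)) = (-193 + P)*(-21 + P + U))
-117089 + t(-453, -680) = -117089 + (4053 + (-453)² - 214*(-453) - 193*(-680) - 453*(-680)) = -117089 + (4053 + 205209 + 96942 + 131240 + 308040) = -117089 + 745484 = 628395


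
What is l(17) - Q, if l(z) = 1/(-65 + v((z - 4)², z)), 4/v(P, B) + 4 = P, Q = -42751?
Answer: 458333306/10721 ≈ 42751.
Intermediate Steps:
v(P, B) = 4/(-4 + P)
l(z) = 1/(-65 + 4/(-4 + (-4 + z)²)) (l(z) = 1/(-65 + 4/(-4 + (z - 4)²)) = 1/(-65 + 4/(-4 + (-4 + z)²)))
l(17) - Q = (4 - (-4 + 17)²)/(-264 + 65*(-4 + 17)²) - 1*(-42751) = (4 - 1*13²)/(-264 + 65*13²) + 42751 = (4 - 1*169)/(-264 + 65*169) + 42751 = (4 - 169)/(-264 + 10985) + 42751 = -165/10721 + 42751 = 458333306/10721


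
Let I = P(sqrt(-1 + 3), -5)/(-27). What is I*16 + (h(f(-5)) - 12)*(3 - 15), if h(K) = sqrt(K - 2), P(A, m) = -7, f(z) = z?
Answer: 4000/27 - 12*I*sqrt(7) ≈ 148.15 - 31.749*I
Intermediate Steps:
h(K) = sqrt(-2 + K)
I = 7/27 (I = -7/(-27) = -7*(-1/27) = 7/27 ≈ 0.25926)
I*16 + (h(f(-5)) - 12)*(3 - 15) = (7/27)*16 + (sqrt(-2 - 5) - 12)*(3 - 15) = 112/27 + (sqrt(-7) - 12)*(-12) = 112/27 + (I*sqrt(7) - 12)*(-12) = 112/27 + (-12 + I*sqrt(7))*(-12) = 112/27 + (144 - 12*I*sqrt(7)) = 4000/27 - 12*I*sqrt(7)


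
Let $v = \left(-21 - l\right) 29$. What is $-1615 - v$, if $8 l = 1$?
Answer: $- \frac{8019}{8} \approx -1002.4$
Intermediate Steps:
$l = \frac{1}{8}$ ($l = \frac{1}{8} \cdot 1 = \frac{1}{8} \approx 0.125$)
$v = - \frac{4901}{8}$ ($v = \left(-21 - \frac{1}{8}\right) 29 = \left(- \frac{169}{8}\right) 29 = - \frac{4901}{8} \approx -612.63$)
$-1615 - v = -1615 - - \frac{4901}{8} = -1615 + \frac{4901}{8} = - \frac{8019}{8}$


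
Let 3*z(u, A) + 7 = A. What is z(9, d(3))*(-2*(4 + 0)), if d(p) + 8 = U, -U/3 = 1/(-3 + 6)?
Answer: 128/3 ≈ 42.667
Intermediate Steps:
U = -1 (U = -3/(-3 + 6) = -3/3 = -3*⅓ = -1)
d(p) = -9 (d(p) = -8 - 1 = -9)
z(u, A) = -7/3 + A/3
z(9, d(3))*(-2*(4 + 0)) = (-7/3 + (⅓)*(-9))*(-2*(4 + 0)) = (-7/3 - 3)*(-2*4) = -16/3*(-8) = 128/3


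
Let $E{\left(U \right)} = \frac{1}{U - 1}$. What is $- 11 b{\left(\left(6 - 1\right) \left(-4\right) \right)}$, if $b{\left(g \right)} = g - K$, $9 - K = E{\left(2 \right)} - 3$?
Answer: $341$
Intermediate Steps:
$E{\left(U \right)} = \frac{1}{-1 + U}$
$K = 11$ ($K = 9 - \left(\frac{1}{-1 + 2} - 3\right) = 9 - \left(1^{-1} - 3\right) = 9 - \left(1 - 3\right) = 9 - -2 = 9 + 2 = 11$)
$b{\left(g \right)} = -11 + g$ ($b{\left(g \right)} = g - 11 = -11 + g$)
$- 11 b{\left(\left(6 - 1\right) \left(-4\right) \right)} = - 11 \left(-11 + \left(6 - 1\right) \left(-4\right)\right) = - 11 \left(-11 + 5 \left(-4\right)\right) = - 11 \left(-11 - 20\right) = \left(-11\right) \left(-31\right) = 341$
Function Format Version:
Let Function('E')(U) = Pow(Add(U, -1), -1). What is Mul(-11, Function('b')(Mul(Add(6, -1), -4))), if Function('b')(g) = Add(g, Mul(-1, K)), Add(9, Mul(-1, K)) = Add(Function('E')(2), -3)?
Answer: 341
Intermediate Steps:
Function('E')(U) = Pow(Add(-1, U), -1)
K = 11 (K = Add(9, Mul(-1, Add(Pow(Add(-1, 2), -1), -3))) = Add(9, Mul(-1, Add(Pow(1, -1), -3))) = Add(9, Mul(-1, Add(1, -3))) = Add(9, Mul(-1, -2)) = Add(9, 2) = 11)
Function('b')(g) = Add(-11, g) (Function('b')(g) = Add(g, Mul(-1, 11)) = Add(g, -11) = Add(-11, g))
Mul(-11, Function('b')(Mul(Add(6, -1), -4))) = Mul(-11, Add(-11, Mul(Add(6, -1), -4))) = Mul(-11, Add(-11, Mul(5, -4))) = Mul(-11, Add(-11, -20)) = Mul(-11, -31) = 341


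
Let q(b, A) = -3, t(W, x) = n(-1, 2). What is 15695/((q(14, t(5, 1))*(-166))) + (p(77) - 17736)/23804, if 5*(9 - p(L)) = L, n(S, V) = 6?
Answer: 455960081/14817990 ≈ 30.771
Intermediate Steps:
t(W, x) = 6
p(L) = 9 - L/5
15695/((q(14, t(5, 1))*(-166))) + (p(77) - 17736)/23804 = 15695/((-3*(-166))) + ((9 - ⅕*77) - 17736)/23804 = 15695/498 + ((9 - 77/5) - 17736)*(1/23804) = 15695*(1/498) + (-32/5 - 17736)*(1/23804) = 15695/498 - 88712/5*1/23804 = 15695/498 - 22178/29755 = 455960081/14817990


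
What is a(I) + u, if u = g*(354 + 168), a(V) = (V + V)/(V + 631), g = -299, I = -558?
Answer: -11394810/73 ≈ -1.5609e+5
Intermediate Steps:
a(V) = 2*V/(631 + V) (a(V) = (2*V)/(631 + V) = 2*V/(631 + V))
u = -156078 (u = -299*(354 + 168) = -299*522 = -156078)
a(I) + u = 2*(-558)/(631 - 558) - 156078 = 2*(-558)/73 - 156078 = 2*(-558)*(1/73) - 156078 = -1116/73 - 156078 = -11394810/73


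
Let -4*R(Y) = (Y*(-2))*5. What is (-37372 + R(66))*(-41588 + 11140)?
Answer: 1132878736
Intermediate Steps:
R(Y) = 5*Y/2 (R(Y) = -Y*(-2)*5/4 = -(-2*Y)*5/4 = -(-5)*Y/2 = 5*Y/2)
(-37372 + R(66))*(-41588 + 11140) = (-37372 + (5/2)*66)*(-41588 + 11140) = (-37372 + 165)*(-30448) = -37207*(-30448) = 1132878736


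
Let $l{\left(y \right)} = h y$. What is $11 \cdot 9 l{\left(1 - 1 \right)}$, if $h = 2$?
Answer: $0$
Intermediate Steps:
$l{\left(y \right)} = 2 y$
$11 \cdot 9 l{\left(1 - 1 \right)} = 11 \cdot 9 \cdot 2 \left(1 - 1\right) = 99 \cdot 2 \left(1 - 1\right) = 99 \cdot 2 \cdot 0 = 99 \cdot 0 = 0$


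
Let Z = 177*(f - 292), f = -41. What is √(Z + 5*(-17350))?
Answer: I*√145691 ≈ 381.69*I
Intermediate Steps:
Z = -58941 (Z = 177*(-41 - 292) = 177*(-333) = -58941)
√(Z + 5*(-17350)) = √(-58941 + 5*(-17350)) = √(-58941 - 86750) = √(-145691) = I*√145691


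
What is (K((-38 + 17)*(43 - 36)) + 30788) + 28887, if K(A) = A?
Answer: 59528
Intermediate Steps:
(K((-38 + 17)*(43 - 36)) + 30788) + 28887 = ((-38 + 17)*(43 - 36) + 30788) + 28887 = (-21*7 + 30788) + 28887 = (-147 + 30788) + 28887 = 30641 + 28887 = 59528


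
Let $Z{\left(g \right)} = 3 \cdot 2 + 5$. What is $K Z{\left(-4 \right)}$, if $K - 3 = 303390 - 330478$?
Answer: $-297935$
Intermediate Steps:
$K = -27085$ ($K = 3 + \left(303390 - 330478\right) = 3 - 27088 = -27085$)
$Z{\left(g \right)} = 11$ ($Z{\left(g \right)} = 6 + 5 = 11$)
$K Z{\left(-4 \right)} = \left(-27085\right) 11 = -297935$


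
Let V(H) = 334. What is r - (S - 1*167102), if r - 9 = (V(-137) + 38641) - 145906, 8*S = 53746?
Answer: 213847/4 ≈ 53462.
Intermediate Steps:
S = 26873/4 (S = (1/8)*53746 = 26873/4 ≈ 6718.3)
r = -106922 (r = 9 + ((334 + 38641) - 145906) = 9 + (38975 - 145906) = 9 - 106931 = -106922)
r - (S - 1*167102) = -106922 - (26873/4 - 1*167102) = -106922 - (26873/4 - 167102) = -106922 - 1*(-641535/4) = -106922 + 641535/4 = 213847/4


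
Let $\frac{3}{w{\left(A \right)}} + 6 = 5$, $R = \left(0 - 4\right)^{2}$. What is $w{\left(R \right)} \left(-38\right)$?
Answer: $114$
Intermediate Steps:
$R = 16$ ($R = \left(-4\right)^{2} = 16$)
$w{\left(A \right)} = -3$ ($w{\left(A \right)} = \frac{3}{-6 + 5} = \frac{3}{-1} = 3 \left(-1\right) = -3$)
$w{\left(R \right)} \left(-38\right) = \left(-3\right) \left(-38\right) = 114$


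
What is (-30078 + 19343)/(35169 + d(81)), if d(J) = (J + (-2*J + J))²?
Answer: -565/1851 ≈ -0.30524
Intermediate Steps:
d(J) = 0 (d(J) = (J - J)² = 0² = 0)
(-30078 + 19343)/(35169 + d(81)) = (-30078 + 19343)/(35169 + 0) = -10735/35169 = -10735*1/35169 = -565/1851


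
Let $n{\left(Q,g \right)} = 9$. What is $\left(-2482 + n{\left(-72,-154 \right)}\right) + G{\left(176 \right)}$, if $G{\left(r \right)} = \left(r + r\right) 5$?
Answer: $-713$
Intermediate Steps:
$G{\left(r \right)} = 10 r$ ($G{\left(r \right)} = 2 r 5 = 10 r$)
$\left(-2482 + n{\left(-72,-154 \right)}\right) + G{\left(176 \right)} = \left(-2482 + 9\right) + 10 \cdot 176 = -2473 + 1760 = -713$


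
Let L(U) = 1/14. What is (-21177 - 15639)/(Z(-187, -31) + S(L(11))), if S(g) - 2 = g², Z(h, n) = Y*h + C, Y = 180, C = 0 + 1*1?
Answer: 7215936/6596771 ≈ 1.0939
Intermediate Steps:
C = 1 (C = 0 + 1 = 1)
Z(h, n) = 1 + 180*h (Z(h, n) = 180*h + 1 = 1 + 180*h)
L(U) = 1/14
S(g) = 2 + g²
(-21177 - 15639)/(Z(-187, -31) + S(L(11))) = (-21177 - 15639)/((1 + 180*(-187)) + (2 + (1/14)²)) = -36816/((1 - 33660) + (2 + 1/196)) = -36816/(-33659 + 393/196) = -36816/(-6596771/196) = -36816*(-196/6596771) = 7215936/6596771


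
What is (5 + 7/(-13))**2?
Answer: 3364/169 ≈ 19.905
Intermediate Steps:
(5 + 7/(-13))**2 = (5 + 7*(-1/13))**2 = (5 - 7/13)**2 = (58/13)**2 = 3364/169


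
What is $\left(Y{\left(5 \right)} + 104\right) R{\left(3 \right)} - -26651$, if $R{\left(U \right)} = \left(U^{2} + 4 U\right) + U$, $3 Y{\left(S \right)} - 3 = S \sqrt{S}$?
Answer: $29171 + 40 \sqrt{5} \approx 29260.0$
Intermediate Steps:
$Y{\left(S \right)} = 1 + \frac{S^{\frac{3}{2}}}{3}$ ($Y{\left(S \right)} = 1 + \frac{S \sqrt{S}}{3} = 1 + \frac{S^{\frac{3}{2}}}{3}$)
$R{\left(U \right)} = U^{2} + 5 U$
$\left(Y{\left(5 \right)} + 104\right) R{\left(3 \right)} - -26651 = \left(\left(1 + \frac{5^{\frac{3}{2}}}{3}\right) + 104\right) 3 \left(5 + 3\right) - -26651 = \left(\left(1 + \frac{5 \sqrt{5}}{3}\right) + 104\right) 3 \cdot 8 + 26651 = \left(\left(1 + \frac{5 \sqrt{5}}{3}\right) + 104\right) 24 + 26651 = \left(105 + \frac{5 \sqrt{5}}{3}\right) 24 + 26651 = \left(2520 + 40 \sqrt{5}\right) + 26651 = 29171 + 40 \sqrt{5}$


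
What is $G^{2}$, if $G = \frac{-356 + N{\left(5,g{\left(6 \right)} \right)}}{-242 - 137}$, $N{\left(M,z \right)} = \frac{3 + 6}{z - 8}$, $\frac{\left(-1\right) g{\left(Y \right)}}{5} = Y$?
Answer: $\frac{183250369}{207417604} \approx 0.88348$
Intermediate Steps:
$g{\left(Y \right)} = - 5 Y$
$N{\left(M,z \right)} = \frac{9}{-8 + z}$
$G = \frac{13537}{14402}$ ($G = \frac{-356 + \frac{9}{-8 - 30}}{-242 - 137} = \frac{-356 + \frac{9}{-8 - 30}}{-379} = \left(-356 + \frac{9}{-38}\right) \left(- \frac{1}{379}\right) = \left(-356 + 9 \left(- \frac{1}{38}\right)\right) \left(- \frac{1}{379}\right) = \left(-356 - \frac{9}{38}\right) \left(- \frac{1}{379}\right) = \left(- \frac{13537}{38}\right) \left(- \frac{1}{379}\right) = \frac{13537}{14402} \approx 0.93994$)
$G^{2} = \left(\frac{13537}{14402}\right)^{2} = \frac{183250369}{207417604}$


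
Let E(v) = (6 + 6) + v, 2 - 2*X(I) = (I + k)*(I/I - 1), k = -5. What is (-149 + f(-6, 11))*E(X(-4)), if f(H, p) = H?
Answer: -2015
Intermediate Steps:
X(I) = 1 (X(I) = 1 - (I - 5)*(I/I - 1)/2 = 1 - (-5 + I)*(1 - 1)/2 = 1 - (-5 + I)*0/2 = 1 - 1/2*0 = 1 + 0 = 1)
E(v) = 12 + v
(-149 + f(-6, 11))*E(X(-4)) = (-149 - 6)*(12 + 1) = -155*13 = -2015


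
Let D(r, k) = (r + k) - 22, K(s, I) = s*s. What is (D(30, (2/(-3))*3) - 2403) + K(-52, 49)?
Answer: 307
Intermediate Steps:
K(s, I) = s**2
D(r, k) = -22 + k + r (D(r, k) = (k + r) - 22 = -22 + k + r)
(D(30, (2/(-3))*3) - 2403) + K(-52, 49) = ((-22 + (2/(-3))*3 + 30) - 2403) + (-52)**2 = ((-22 + (2*(-1/3))*3 + 30) - 2403) + 2704 = ((-22 - 2/3*3 + 30) - 2403) + 2704 = ((-22 - 2 + 30) - 2403) + 2704 = (6 - 2403) + 2704 = -2397 + 2704 = 307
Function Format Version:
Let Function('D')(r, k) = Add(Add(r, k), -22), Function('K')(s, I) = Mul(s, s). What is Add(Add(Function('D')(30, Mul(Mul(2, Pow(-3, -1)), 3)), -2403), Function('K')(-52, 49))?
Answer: 307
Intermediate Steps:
Function('K')(s, I) = Pow(s, 2)
Function('D')(r, k) = Add(-22, k, r) (Function('D')(r, k) = Add(Add(k, r), -22) = Add(-22, k, r))
Add(Add(Function('D')(30, Mul(Mul(2, Pow(-3, -1)), 3)), -2403), Function('K')(-52, 49)) = Add(Add(Add(-22, Mul(Mul(2, Pow(-3, -1)), 3), 30), -2403), Pow(-52, 2)) = Add(Add(Add(-22, Mul(Mul(2, Rational(-1, 3)), 3), 30), -2403), 2704) = Add(Add(Add(-22, Mul(Rational(-2, 3), 3), 30), -2403), 2704) = Add(Add(Add(-22, -2, 30), -2403), 2704) = Add(Add(6, -2403), 2704) = Add(-2397, 2704) = 307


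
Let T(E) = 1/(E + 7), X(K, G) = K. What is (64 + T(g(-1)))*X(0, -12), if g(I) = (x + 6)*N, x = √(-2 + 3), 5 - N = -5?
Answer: 0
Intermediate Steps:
N = 10 (N = 5 - 1*(-5) = 5 + 5 = 10)
x = 1 (x = √1 = 1)
g(I) = 70 (g(I) = (1 + 6)*10 = 7*10 = 70)
T(E) = 1/(7 + E)
(64 + T(g(-1)))*X(0, -12) = (64 + 1/(7 + 70))*0 = (64 + 1/77)*0 = (4929/77)*0 = 0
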